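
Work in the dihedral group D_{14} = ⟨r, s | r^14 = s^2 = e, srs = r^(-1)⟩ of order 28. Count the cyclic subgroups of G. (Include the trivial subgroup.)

Group the elements of G by the cyclic subgroup they generate; each cyclic subgroup of order d accounts for φ(d) elements.
Cyclic subgroups by order — order 1: 1; order 2: 15; order 7: 1; order 14: 1.
Total: 18.

18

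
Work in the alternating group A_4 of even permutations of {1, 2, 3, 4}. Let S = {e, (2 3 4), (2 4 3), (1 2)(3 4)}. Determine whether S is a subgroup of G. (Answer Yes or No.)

Closure fails: (2 4 3) ∘ (1 2)(3 4) = (1 4 2) ∉ S. So S is not a subgroup.

No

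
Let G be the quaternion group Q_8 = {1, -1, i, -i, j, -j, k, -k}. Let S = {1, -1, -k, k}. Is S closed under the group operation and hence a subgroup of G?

Yes

|S| = 4 divides |G| = 8, consistent with Lagrange.
S contains the identity, every element's inverse is in S, and S is closed under ·: it is a subgroup.
In fact S = ⟨-k⟩.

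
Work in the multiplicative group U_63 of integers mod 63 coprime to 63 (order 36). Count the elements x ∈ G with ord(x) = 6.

Enumerating element orders in G gives 24 elements of order 6.

24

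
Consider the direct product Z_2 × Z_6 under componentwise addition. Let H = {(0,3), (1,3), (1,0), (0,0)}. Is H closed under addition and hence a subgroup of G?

Yes

|H| = 4 divides |G| = 12, consistent with Lagrange.
H contains the identity, every element's inverse is in H, and H is closed under +: it is a subgroup.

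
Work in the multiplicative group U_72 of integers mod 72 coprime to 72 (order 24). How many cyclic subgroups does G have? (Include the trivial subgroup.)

16

Group the elements of G by the cyclic subgroup they generate; each cyclic subgroup of order d accounts for φ(d) elements.
Cyclic subgroups by order — order 1: 1; order 2: 7; order 3: 1; order 6: 7.
Total: 16.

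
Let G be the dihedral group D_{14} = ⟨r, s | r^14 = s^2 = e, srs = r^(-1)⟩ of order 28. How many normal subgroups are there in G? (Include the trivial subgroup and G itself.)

G has 28 subgroups. Checking conjugation-invariance by order — order 1: 1/1 normal; order 2: 1/15 normal; order 4: 0/7 normal; order 7: 1/1 normal; order 14: 3/3 normal; order 28: 1/1 normal.
Total normal subgroups: 7.

7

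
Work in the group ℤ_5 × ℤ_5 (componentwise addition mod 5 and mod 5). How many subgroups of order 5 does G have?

6

|G| = 25 and 5 | 25, so subgroups of order 5 are possible by Lagrange.
The subgroups of order 5 are: {(0,0), (0,1), (0,2), (0,3), (0,4)}; {(0,0), (1,0), (2,0), (3,0), (4,0)}; {(0,0), (1,1), (2,2), (3,3), (4,4)}; {(0,0), (1,2), (2,4), (3,1), (4,3)}; … (6 in all).
So G has 6 subgroups of order 5.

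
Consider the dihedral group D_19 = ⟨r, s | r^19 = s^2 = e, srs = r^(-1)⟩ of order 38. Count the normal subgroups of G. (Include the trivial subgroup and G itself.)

G has 22 subgroups. Checking conjugation-invariance by order — order 1: 1/1 normal; order 2: 0/19 normal; order 19: 1/1 normal; order 38: 1/1 normal.
Total normal subgroups: 3.

3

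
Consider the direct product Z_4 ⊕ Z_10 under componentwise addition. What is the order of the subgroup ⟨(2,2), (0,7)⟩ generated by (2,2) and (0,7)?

20

|⟨(2,2)⟩| = 10 and |⟨(0,7)⟩| = 10, so |H| is a multiple of lcm(10, 10) = 10 and divides |G| = 40.
Closing under the operation: H = {(0,0), (0,1), (0,2), (0,3), (0,4), (0,5), (0,6), (0,7), (0,8), (0,9), (2,0), (2,1), (2,2), (2,3), (2,4), (2,5), (2,6), (2,7), (2,8), (2,9)}, so |H| = 20.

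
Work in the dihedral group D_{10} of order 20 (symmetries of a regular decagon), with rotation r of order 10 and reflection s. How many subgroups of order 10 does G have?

|G| = 20 and 10 | 20, so subgroups of order 10 are possible by Lagrange.
The subgroups of order 10 are: {e, r, r^2, r^3, r^4, r^5, r^6, r^7, r^8, r^9}; {e, r^2, r^4, r^6, r^8, s, r^2s, r^4s, r^6s, r^8s}; {e, r^2, r^4, r^6, r^8, rs, r^3s, r^5s, r^7s, r^9s}.
So G has 3 subgroups of order 10.

3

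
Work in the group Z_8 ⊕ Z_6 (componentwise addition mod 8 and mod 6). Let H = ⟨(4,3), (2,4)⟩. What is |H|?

24

|⟨(4,3)⟩| = 2 and |⟨(2,4)⟩| = 12, so |H| is a multiple of lcm(2, 12) = 12 and divides |G| = 48.
Closing under the operation: H = {(0,0), (0,1), (0,2), (0,3), (0,4), (0,5), (2,0), (2,1), (2,2), (2,3), (2,4), (2,5), (4,0), (4,1), (4,2), (4,3), (4,4), (4,5), (6,0), (6,1), (6,2), (6,3), (6,4), (6,5)}, so |H| = 24.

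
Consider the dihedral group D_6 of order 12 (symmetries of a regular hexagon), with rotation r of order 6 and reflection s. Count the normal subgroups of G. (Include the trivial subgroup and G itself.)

7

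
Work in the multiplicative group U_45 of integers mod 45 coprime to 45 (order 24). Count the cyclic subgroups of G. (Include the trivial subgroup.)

12

Group the elements of G by the cyclic subgroup they generate; each cyclic subgroup of order d accounts for φ(d) elements.
Cyclic subgroups by order — order 1: 1; order 2: 3; order 3: 1; order 4: 2; order 6: 3; order 12: 2.
Total: 12.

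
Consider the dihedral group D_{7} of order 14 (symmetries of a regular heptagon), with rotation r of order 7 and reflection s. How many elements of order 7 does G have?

The elements of order 7 are: r, r^2, r^3, r^4, r^5, r^6.
That's 6.

6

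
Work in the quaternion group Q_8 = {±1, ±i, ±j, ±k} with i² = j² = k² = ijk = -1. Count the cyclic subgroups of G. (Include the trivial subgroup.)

5

Each element a generates a cyclic subgroup ⟨a⟩; distinct elements may generate the same one (a cyclic group of order d has φ(d) generators).
Cyclic subgroups by order — order 1: 1; order 2: 1; order 4: 3.
Total: 5.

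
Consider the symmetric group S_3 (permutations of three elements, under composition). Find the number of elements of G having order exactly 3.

The elements of order 3 are: (1 2 3), (1 3 2).
That's 2.

2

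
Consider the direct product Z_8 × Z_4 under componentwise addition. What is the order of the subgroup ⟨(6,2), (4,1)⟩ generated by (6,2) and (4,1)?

|⟨(6,2)⟩| = 4 and |⟨(4,1)⟩| = 4, so |H| is a multiple of lcm(4, 4) = 4 and divides |G| = 32.
Closing under the operation: H = {(0,0), (0,1), (0,2), (0,3), (2,0), (2,1), (2,2), (2,3), (4,0), (4,1), (4,2), (4,3), (6,0), (6,1), (6,2), (6,3)}, so |H| = 16.

16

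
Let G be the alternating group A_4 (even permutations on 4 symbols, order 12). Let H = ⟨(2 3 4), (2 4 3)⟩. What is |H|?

3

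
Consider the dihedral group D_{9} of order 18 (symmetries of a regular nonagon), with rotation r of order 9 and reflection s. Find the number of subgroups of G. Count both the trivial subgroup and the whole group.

|G| = 18, so by Lagrange every subgroup order divides 18. Divisors: 1, 2, 3, 6, 9, 18.
Subgroups by order — order 1: 1; order 2: 9; order 3: 1; order 6: 3; order 9: 1; order 18: 1.
Total: 1 + 9 + 1 + 3 + 1 + 1 = 16.

16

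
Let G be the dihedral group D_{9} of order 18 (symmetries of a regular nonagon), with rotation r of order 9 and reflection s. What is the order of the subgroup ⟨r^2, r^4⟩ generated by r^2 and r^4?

9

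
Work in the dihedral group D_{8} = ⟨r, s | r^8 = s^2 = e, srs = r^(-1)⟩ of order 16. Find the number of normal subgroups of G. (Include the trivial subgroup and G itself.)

G has 19 subgroups. Checking conjugation-invariance by order — order 1: 1/1 normal; order 2: 1/9 normal; order 4: 1/5 normal; order 8: 3/3 normal; order 16: 1/1 normal.
Total normal subgroups: 7.

7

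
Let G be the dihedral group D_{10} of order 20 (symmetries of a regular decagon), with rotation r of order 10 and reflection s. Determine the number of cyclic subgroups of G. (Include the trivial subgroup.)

14

Group the elements of G by the cyclic subgroup they generate; each cyclic subgroup of order d accounts for φ(d) elements.
Cyclic subgroups by order — order 1: 1; order 2: 11; order 5: 1; order 10: 1.
Total: 14.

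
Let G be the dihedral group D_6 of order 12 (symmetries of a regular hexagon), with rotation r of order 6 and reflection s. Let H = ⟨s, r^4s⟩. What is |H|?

6

|⟨s⟩| = 2 and |⟨r^4s⟩| = 2, so |H| is a multiple of lcm(2, 2) = 2 and divides |G| = 12.
Closing under the operation: H = {e, r^2, r^4, s, r^2s, r^4s}, so |H| = 6.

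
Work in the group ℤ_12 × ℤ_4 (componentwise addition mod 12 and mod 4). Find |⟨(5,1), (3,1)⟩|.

24

|⟨(5,1)⟩| = 12 and |⟨(3,1)⟩| = 4, so |H| is a multiple of lcm(12, 4) = 12 and divides |G| = 48.
Closing under the operation: H = {(0,0), (0,2), (1,1), (1,3), (2,0), (2,2), (3,1), (3,3), (4,0), (4,2), (5,1), (5,3), (6,0), (6,2), (7,1), (7,3), (8,0), (8,2), (9,1), (9,3), (10,0), (10,2), (11,1), (11,3)}, so |H| = 24.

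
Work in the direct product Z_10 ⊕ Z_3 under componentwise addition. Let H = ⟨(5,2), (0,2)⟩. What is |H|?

6

|⟨(5,2)⟩| = 6 and |⟨(0,2)⟩| = 3, so |H| is a multiple of lcm(6, 3) = 6 and divides |G| = 30.
Closing under the operation: H = {(0,0), (0,1), (0,2), (5,0), (5,1), (5,2)}, so |H| = 6.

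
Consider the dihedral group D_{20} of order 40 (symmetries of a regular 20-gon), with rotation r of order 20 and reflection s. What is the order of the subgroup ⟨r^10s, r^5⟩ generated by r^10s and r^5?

8

|⟨r^10s⟩| = 2 and |⟨r^5⟩| = 4, so |H| is a multiple of lcm(2, 4) = 4 and divides |G| = 40.
Closing under the operation: H = {e, r^5, r^10, r^15, s, r^5s, r^10s, r^15s}, so |H| = 8.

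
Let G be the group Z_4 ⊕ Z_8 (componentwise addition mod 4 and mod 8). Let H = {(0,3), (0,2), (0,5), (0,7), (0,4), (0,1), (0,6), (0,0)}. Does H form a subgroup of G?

Yes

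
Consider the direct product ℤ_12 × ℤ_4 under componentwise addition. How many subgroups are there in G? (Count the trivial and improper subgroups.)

|G| = 48, so by Lagrange every subgroup order divides 48. Divisors: 1, 2, 3, 4, 6, 8, 12, 16, 24, 48.
Subgroups by order — order 1: 1; order 2: 3; order 3: 1; order 4: 7; order 6: 3; order 8: 3; order 12: 7; order 16: 1; order 24: 3; order 48: 1.
Total: 1 + 3 + 1 + 7 + 3 + 3 + 7 + 1 + 3 + 1 = 30.

30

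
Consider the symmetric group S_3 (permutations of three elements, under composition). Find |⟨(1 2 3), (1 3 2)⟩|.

|⟨(1 2 3)⟩| = 3 and |⟨(1 3 2)⟩| = 3, so |H| is a multiple of lcm(3, 3) = 3 and divides |G| = 6.
Closing under the operation: H = {e, (1 2 3), (1 3 2)}, so |H| = 3.

3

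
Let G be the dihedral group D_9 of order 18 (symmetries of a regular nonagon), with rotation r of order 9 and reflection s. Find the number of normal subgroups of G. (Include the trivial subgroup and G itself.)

4

G has 16 subgroups. Checking conjugation-invariance by order — order 1: 1/1 normal; order 2: 0/9 normal; order 3: 1/1 normal; order 6: 0/3 normal; order 9: 1/1 normal; order 18: 1/1 normal.
Total normal subgroups: 4.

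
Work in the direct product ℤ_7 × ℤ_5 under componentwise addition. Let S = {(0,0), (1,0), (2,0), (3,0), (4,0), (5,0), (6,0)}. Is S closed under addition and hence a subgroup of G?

|S| = 7 divides |G| = 35, consistent with Lagrange.
S contains the identity, every element's inverse is in S, and S is closed under +: it is a subgroup.
In fact S = ⟨(4,0)⟩.

Yes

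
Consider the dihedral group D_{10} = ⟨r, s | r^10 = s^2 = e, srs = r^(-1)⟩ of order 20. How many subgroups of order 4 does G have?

|G| = 20 and 4 | 20, so subgroups of order 4 are possible by Lagrange.
The subgroups of order 4 are: {e, r^5, r^2s, r^7s}; {e, r^5, r^3s, r^8s}; {e, r^5, r^4s, r^9s}; {e, r^5, s, r^5s}; … (5 in all).
So G has 5 subgroups of order 4.

5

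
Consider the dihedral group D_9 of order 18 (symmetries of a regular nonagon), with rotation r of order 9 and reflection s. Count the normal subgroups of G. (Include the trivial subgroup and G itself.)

G has 16 subgroups. Checking conjugation-invariance by order — order 1: 1/1 normal; order 2: 0/9 normal; order 3: 1/1 normal; order 6: 0/3 normal; order 9: 1/1 normal; order 18: 1/1 normal.
Total normal subgroups: 4.

4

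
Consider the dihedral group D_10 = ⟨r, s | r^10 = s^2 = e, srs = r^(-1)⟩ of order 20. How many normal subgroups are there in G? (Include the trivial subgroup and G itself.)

G has 22 subgroups. Checking conjugation-invariance by order — order 1: 1/1 normal; order 2: 1/11 normal; order 4: 0/5 normal; order 5: 1/1 normal; order 10: 3/3 normal; order 20: 1/1 normal.
Total normal subgroups: 7.

7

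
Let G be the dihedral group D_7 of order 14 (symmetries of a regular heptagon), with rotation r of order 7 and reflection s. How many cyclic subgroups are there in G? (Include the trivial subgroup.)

9

A cyclic subgroup of order d is generated by each of its φ(d) elements of order d, so the cyclic subgroups of order d number (#elements of order d)/φ(d).
Cyclic subgroups by order — order 1: 1; order 2: 7; order 7: 1.
Total: 9.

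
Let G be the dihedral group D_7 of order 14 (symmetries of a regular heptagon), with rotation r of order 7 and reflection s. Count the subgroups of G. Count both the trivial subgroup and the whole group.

10

|G| = 14, so by Lagrange every subgroup order divides 14. Divisors: 1, 2, 7, 14.
Subgroups by order — order 1: 1; order 2: 7; order 7: 1; order 14: 1.
Total: 1 + 7 + 1 + 1 = 10.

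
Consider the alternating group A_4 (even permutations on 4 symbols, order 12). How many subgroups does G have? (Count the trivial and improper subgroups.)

|G| = 12, so by Lagrange every subgroup order divides 12. Divisors: 1, 2, 3, 4, 6, 12.
Subgroups by order — order 1: 1; order 2: 3; order 3: 4; order 4: 1; order 6: 0; order 12: 1.
Total: 1 + 3 + 4 + 1 + 0 + 1 = 10.

10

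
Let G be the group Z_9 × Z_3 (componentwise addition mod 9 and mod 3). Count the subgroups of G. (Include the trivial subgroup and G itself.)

|G| = 27, so by Lagrange every subgroup order divides 27. Divisors: 1, 3, 9, 27.
Subgroups by order — order 1: 1; order 3: 4; order 9: 4; order 27: 1.
Total: 1 + 4 + 4 + 1 = 10.

10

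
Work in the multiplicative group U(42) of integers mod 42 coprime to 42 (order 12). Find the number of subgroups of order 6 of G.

|G| = 12 and 6 | 12, so subgroups of order 6 are possible by Lagrange.
The subgroups of order 6 are: {1, 11, 23, 25, 29, 37}; {1, 13, 19, 25, 31, 37}; {1, 5, 17, 25, 37, 41}.
So G has 3 subgroups of order 6.

3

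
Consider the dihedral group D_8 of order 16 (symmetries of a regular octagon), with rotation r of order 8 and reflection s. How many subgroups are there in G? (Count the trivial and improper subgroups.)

19

|G| = 16, so by Lagrange every subgroup order divides 16. Divisors: 1, 2, 4, 8, 16.
Subgroups by order — order 1: 1; order 2: 9; order 4: 5; order 8: 3; order 16: 1.
Total: 1 + 9 + 5 + 3 + 1 = 19.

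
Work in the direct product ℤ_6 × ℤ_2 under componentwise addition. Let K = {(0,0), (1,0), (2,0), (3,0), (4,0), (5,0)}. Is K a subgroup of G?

Yes

|K| = 6 divides |G| = 12, consistent with Lagrange.
K contains the identity, every element's inverse is in K, and K is closed under +: it is a subgroup.
In fact K = ⟨(5,0)⟩.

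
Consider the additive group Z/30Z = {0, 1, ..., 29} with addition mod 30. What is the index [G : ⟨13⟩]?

1

|⟨13⟩| = 30 and |G| = 30.
By Lagrange, [G : H] = |G|/|H| = 30/30 = 1.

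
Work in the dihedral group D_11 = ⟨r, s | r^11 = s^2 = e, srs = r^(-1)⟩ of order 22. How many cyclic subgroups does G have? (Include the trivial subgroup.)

13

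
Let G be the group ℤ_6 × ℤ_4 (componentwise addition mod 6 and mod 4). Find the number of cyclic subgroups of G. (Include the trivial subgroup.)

A cyclic subgroup of order d is generated by each of its φ(d) elements of order d, so the cyclic subgroups of order d number (#elements of order d)/φ(d).
Cyclic subgroups by order — order 1: 1; order 2: 3; order 3: 1; order 4: 2; order 6: 3; order 12: 2.
Total: 12.

12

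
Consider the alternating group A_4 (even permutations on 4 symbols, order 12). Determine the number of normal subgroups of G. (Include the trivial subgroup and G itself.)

G has 10 subgroups. Checking conjugation-invariance by order — order 1: 1/1 normal; order 2: 0/3 normal; order 3: 0/4 normal; order 4: 1/1 normal; order 12: 1/1 normal.
Total normal subgroups: 3.

3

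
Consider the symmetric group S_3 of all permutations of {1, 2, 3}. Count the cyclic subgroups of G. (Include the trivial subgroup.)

5

A cyclic subgroup of order d is generated by each of its φ(d) elements of order d, so the cyclic subgroups of order d number (#elements of order d)/φ(d).
Cyclic subgroups by order — order 1: 1; order 2: 3; order 3: 1.
Total: 5.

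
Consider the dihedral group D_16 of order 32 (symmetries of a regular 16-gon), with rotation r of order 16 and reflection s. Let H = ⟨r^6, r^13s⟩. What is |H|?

16

|⟨r^6⟩| = 8 and |⟨r^13s⟩| = 2, so |H| is a multiple of lcm(8, 2) = 8 and divides |G| = 32.
Closing under the operation: H = {e, r^2, r^4, r^6, r^8, r^10, r^12, r^14, rs, r^3s, r^5s, r^7s, r^9s, r^11s, r^13s, r^15s}, so |H| = 16.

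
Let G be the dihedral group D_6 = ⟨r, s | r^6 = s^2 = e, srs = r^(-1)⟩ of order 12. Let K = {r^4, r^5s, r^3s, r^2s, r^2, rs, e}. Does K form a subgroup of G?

No

|K| = 7 does not divide |G| = 12, so by Lagrange K is not a subgroup.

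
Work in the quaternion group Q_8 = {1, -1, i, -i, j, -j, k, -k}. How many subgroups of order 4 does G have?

3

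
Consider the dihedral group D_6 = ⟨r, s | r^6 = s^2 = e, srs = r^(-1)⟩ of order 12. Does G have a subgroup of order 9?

9 does not divide |G| = 12, so by Lagrange no subgroup of order 9 exists.

No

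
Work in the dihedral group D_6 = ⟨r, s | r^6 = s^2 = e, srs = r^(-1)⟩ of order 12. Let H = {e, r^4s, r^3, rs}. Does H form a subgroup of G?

|H| = 4 divides |G| = 12, consistent with Lagrange.
H contains the identity, every element's inverse is in H, and H is closed under ·: it is a subgroup.

Yes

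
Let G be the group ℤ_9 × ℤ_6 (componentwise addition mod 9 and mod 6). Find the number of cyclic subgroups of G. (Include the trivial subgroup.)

16

A cyclic subgroup of order d is generated by each of its φ(d) elements of order d, so the cyclic subgroups of order d number (#elements of order d)/φ(d).
Cyclic subgroups by order — order 1: 1; order 2: 1; order 3: 4; order 6: 4; order 9: 3; order 18: 3.
Total: 16.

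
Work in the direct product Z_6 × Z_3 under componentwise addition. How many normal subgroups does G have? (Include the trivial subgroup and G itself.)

12

G is abelian, so every subgroup is normal.
G has 12 subgroups in total, hence 12 normal subgroups.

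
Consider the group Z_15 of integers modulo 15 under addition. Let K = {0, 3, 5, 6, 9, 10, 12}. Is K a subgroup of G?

|K| = 7 does not divide |G| = 15, so by Lagrange K is not a subgroup.

No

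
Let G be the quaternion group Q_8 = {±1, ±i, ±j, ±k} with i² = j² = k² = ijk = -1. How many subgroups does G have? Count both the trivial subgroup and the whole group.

6

|G| = 8, so by Lagrange every subgroup order divides 8. Divisors: 1, 2, 4, 8.
Subgroups by order — order 1: 1; order 2: 1; order 4: 3; order 8: 1.
Total: 1 + 1 + 3 + 1 = 6.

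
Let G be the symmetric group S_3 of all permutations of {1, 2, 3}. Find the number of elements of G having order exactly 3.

2

The elements of order 3 are: (1 2 3), (1 3 2).
That's 2.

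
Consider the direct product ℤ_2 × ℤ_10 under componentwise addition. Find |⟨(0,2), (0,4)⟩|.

5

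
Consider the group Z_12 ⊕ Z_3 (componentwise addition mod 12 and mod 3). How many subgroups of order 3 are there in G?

|G| = 36 and 3 | 36, so subgroups of order 3 are possible by Lagrange.
The subgroups of order 3 are: {(0,0), (0,1), (0,2)}; {(0,0), (4,0), (8,0)}; {(0,0), (4,1), (8,2)}; {(0,0), (4,2), (8,1)}.
So G has 4 subgroups of order 3.

4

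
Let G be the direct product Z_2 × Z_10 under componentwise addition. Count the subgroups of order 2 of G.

3

|G| = 20 and 2 | 20, so subgroups of order 2 are possible by Lagrange.
The subgroups of order 2 are: {(0,0), (0,5)}; {(0,0), (1,0)}; {(0,0), (1,5)}.
So G has 3 subgroups of order 2.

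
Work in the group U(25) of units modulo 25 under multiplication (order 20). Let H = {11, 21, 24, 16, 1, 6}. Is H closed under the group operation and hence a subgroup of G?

|H| = 6 does not divide |G| = 20, so by Lagrange H is not a subgroup.

No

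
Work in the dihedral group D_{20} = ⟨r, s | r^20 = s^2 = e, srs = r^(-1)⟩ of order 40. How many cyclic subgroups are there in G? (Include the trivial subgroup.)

Each element a generates a cyclic subgroup ⟨a⟩; distinct elements may generate the same one (a cyclic group of order d has φ(d) generators).
Cyclic subgroups by order — order 1: 1; order 2: 21; order 4: 1; order 5: 1; order 10: 1; order 20: 1.
Total: 26.

26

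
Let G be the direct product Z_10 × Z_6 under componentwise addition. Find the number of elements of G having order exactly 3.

An element (a,b) has order lcm(ord(a), ord(b)); count pairs with lcm equal to 3.
Enumerating gives 2 such elements.

2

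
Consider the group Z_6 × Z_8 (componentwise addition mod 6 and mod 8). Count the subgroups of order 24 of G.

3

|G| = 48 and 24 | 48, so subgroups of order 24 are possible by Lagrange.
The subgroups of order 24 are: {(0,0), (0,1), (0,2), (0,3), (0,4), (0,5), (0,6), (0,7), (2,0), (2,1), (2,2), (2,3), (2,4), (2,5), (2,6), (2,7), (4,0), (4,1), (4,2), (4,3), (4,4), (4,5), (4,6), (4,7)}; {(0,0), (0,2), (0,4), (0,6), (1,0), (1,2), (1,4), (1,6), (2,0), (2,2), (2,4), (2,6), (3,0), (3,2), (3,4), (3,6), (4,0), (4,2), (4,4), (4,6), (5,0), (5,2), (5,4), (5,6)}; {(0,0), (0,2), (0,4), (0,6), (1,1), (1,3), (1,5), (1,7), (2,0), (2,2), (2,4), (2,6), (3,1), (3,3), (3,5), (3,7), (4,0), (4,2), (4,4), (4,6), (5,1), (5,3), (5,5), (5,7)}.
So G has 3 subgroups of order 24.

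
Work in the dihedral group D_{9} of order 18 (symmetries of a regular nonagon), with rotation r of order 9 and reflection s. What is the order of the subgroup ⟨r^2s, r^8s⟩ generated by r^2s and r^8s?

6

|⟨r^2s⟩| = 2 and |⟨r^8s⟩| = 2, so |H| is a multiple of lcm(2, 2) = 2 and divides |G| = 18.
Closing under the operation: H = {e, r^3, r^6, r^2s, r^5s, r^8s}, so |H| = 6.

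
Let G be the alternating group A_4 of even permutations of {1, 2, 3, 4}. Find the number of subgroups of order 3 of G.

4

|G| = 12 and 3 | 12, so subgroups of order 3 are possible by Lagrange.
The subgroups of order 3 are: {e, (1 2 3), (1 3 2)}; {e, (1 2 4), (1 4 2)}; {e, (1 3 4), (1 4 3)}; {e, (2 3 4), (2 4 3)}.
So G has 4 subgroups of order 3.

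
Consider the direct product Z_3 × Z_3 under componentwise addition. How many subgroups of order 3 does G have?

4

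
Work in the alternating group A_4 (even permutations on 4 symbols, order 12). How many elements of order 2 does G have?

3

The elements of order 2 are: (1 2)(3 4), (1 3)(2 4), (1 4)(2 3).
That's 3.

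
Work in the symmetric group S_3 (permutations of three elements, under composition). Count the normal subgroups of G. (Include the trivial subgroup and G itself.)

3

G has 6 subgroups. Checking conjugation-invariance by order — order 1: 1/1 normal; order 2: 0/3 normal; order 3: 1/1 normal; order 6: 1/1 normal.
Total normal subgroups: 3.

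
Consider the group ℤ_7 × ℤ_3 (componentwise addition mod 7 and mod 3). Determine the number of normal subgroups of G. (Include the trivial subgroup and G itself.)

4

G is abelian, so every subgroup is normal.
G has 4 subgroups in total, hence 4 normal subgroups.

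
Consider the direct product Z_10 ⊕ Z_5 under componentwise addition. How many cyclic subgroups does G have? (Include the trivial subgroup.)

Group the elements of G by the cyclic subgroup they generate; each cyclic subgroup of order d accounts for φ(d) elements.
Cyclic subgroups by order — order 1: 1; order 2: 1; order 5: 6; order 10: 6.
Total: 14.

14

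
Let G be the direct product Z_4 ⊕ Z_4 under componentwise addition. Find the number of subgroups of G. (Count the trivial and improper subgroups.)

|G| = 16, so by Lagrange every subgroup order divides 16. Divisors: 1, 2, 4, 8, 16.
Subgroups by order — order 1: 1; order 2: 3; order 4: 7; order 8: 3; order 16: 1.
Total: 1 + 3 + 7 + 3 + 1 = 15.

15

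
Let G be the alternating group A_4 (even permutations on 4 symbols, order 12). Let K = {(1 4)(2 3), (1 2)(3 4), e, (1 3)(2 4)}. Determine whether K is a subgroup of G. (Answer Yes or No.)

Yes

|K| = 4 divides |G| = 12, consistent with Lagrange.
K contains the identity, every element's inverse is in K, and K is closed under ∘: it is a subgroup.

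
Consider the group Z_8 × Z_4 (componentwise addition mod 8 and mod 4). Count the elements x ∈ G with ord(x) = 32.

An element (a,b) has order lcm(ord(a), ord(b)); count pairs with lcm equal to 32.
Enumerating gives 0 such elements.

0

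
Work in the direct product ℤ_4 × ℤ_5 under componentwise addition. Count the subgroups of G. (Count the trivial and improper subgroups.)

|G| = 20, so by Lagrange every subgroup order divides 20. Divisors: 1, 2, 4, 5, 10, 20.
Subgroups by order — order 1: 1; order 2: 1; order 4: 1; order 5: 1; order 10: 1; order 20: 1.
Total: 1 + 1 + 1 + 1 + 1 + 1 = 6.

6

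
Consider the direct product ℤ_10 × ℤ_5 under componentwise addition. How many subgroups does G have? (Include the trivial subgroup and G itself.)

|G| = 50, so by Lagrange every subgroup order divides 50. Divisors: 1, 2, 5, 10, 25, 50.
Subgroups by order — order 1: 1; order 2: 1; order 5: 6; order 10: 6; order 25: 1; order 50: 1.
Total: 1 + 1 + 6 + 6 + 1 + 1 = 16.

16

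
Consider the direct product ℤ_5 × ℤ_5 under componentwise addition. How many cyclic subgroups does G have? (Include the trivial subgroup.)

Each element a generates a cyclic subgroup ⟨a⟩; distinct elements may generate the same one (a cyclic group of order d has φ(d) generators).
Cyclic subgroups by order — order 1: 1; order 5: 6.
Total: 7.

7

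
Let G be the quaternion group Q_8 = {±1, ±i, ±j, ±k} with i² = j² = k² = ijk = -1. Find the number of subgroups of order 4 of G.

3

|G| = 8 and 4 | 8, so subgroups of order 4 are possible by Lagrange.
The subgroups of order 4 are: {1, -1, i, -i}; {1, -1, j, -j}; {1, -1, k, -k}.
So G has 3 subgroups of order 4.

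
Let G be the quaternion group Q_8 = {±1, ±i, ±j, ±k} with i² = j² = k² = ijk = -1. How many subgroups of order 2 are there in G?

1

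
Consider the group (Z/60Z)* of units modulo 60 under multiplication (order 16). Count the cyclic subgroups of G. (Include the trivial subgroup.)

12

Each element a generates a cyclic subgroup ⟨a⟩; distinct elements may generate the same one (a cyclic group of order d has φ(d) generators).
Cyclic subgroups by order — order 1: 1; order 2: 7; order 4: 4.
Total: 12.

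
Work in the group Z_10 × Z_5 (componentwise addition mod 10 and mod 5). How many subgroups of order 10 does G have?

|G| = 50 and 10 | 50, so subgroups of order 10 are possible by Lagrange.
The subgroups of order 10 are: {(0,0), (0,1), (0,2), (0,3), (0,4), (5,0), (5,1), (5,2), (5,3), (5,4)}; {(0,0), (1,0), (2,0), (3,0), (4,0), (5,0), (6,0), (7,0), (8,0), (9,0)}; {(0,0), (1,1), (2,2), (3,3), (4,4), (5,0), (6,1), (7,2), (8,3), (9,4)}; {(0,0), (1,2), (2,4), (3,1), (4,3), (5,0), (6,2), (7,4), (8,1), (9,3)}; … (6 in all).
So G has 6 subgroups of order 10.

6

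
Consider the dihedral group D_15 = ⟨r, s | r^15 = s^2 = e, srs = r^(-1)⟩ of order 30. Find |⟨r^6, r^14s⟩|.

10

|⟨r^6⟩| = 5 and |⟨r^14s⟩| = 2, so |H| is a multiple of lcm(5, 2) = 10 and divides |G| = 30.
Closing under the operation: H = {e, r^3, r^6, r^9, r^12, r^2s, r^5s, r^8s, r^11s, r^14s}, so |H| = 10.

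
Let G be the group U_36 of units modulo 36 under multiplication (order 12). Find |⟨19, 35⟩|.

4

|⟨19⟩| = 2 and |⟨35⟩| = 2, so |H| is a multiple of lcm(2, 2) = 2 and divides |G| = 12.
Closing under the operation: H = {1, 17, 19, 35}, so |H| = 4.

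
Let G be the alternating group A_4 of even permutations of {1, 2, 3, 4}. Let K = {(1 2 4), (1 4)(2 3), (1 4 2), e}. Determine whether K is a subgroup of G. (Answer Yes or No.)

Closure fails: (1 2 4) ∘ (1 4)(2 3) = (2 3 4) ∉ K. So K is not a subgroup.

No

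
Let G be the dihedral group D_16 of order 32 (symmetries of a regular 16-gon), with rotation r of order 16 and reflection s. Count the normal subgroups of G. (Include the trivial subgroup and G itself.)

G has 36 subgroups. Checking conjugation-invariance by order — order 1: 1/1 normal; order 2: 1/17 normal; order 4: 1/9 normal; order 8: 1/5 normal; order 16: 3/3 normal; order 32: 1/1 normal.
Total normal subgroups: 8.

8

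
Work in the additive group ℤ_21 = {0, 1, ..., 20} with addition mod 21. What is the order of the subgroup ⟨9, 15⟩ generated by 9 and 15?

|⟨9⟩| = 7 and |⟨15⟩| = 7, so |H| is a multiple of lcm(7, 7) = 7 and divides |G| = 21.
Closing under the operation: H = {0, 3, 6, 9, 12, 15, 18}, so |H| = 7.

7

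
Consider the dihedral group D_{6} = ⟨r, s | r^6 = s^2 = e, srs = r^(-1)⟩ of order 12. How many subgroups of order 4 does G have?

3

|G| = 12 and 4 | 12, so subgroups of order 4 are possible by Lagrange.
The subgroups of order 4 are: {e, r^3, r^2s, r^5s}; {e, r^3, s, r^3s}; {e, r^3, rs, r^4s}.
So G has 3 subgroups of order 4.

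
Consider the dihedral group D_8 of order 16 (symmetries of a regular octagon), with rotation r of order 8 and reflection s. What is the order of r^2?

4

Computing powers of r^2: the smallest k with (r^2)^k = e is k = 4.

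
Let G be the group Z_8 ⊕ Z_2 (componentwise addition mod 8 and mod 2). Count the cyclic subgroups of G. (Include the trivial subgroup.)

A cyclic subgroup of order d is generated by each of its φ(d) elements of order d, so the cyclic subgroups of order d number (#elements of order d)/φ(d).
Cyclic subgroups by order — order 1: 1; order 2: 3; order 4: 2; order 8: 2.
Total: 8.

8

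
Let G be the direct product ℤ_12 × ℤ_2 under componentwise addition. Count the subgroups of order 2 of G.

|G| = 24 and 2 | 24, so subgroups of order 2 are possible by Lagrange.
The subgroups of order 2 are: {(0,0), (0,1)}; {(0,0), (6,0)}; {(0,0), (6,1)}.
So G has 3 subgroups of order 2.

3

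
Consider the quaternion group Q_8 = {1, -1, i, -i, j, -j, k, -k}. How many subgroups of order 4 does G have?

|G| = 8 and 4 | 8, so subgroups of order 4 are possible by Lagrange.
The subgroups of order 4 are: {1, -1, i, -i}; {1, -1, j, -j}; {1, -1, k, -k}.
So G has 3 subgroups of order 4.

3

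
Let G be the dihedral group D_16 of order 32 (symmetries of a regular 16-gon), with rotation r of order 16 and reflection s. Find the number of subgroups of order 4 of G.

9

|G| = 32 and 4 | 32, so subgroups of order 4 are possible by Lagrange.
The subgroups of order 4 are: {e, r^8, r^2s, r^10s}; {e, r^8, r^3s, r^11s}; {e, r^4, r^8, r^12}; {e, r^8, r^4s, r^12s}; … (9 in all).
So G has 9 subgroups of order 4.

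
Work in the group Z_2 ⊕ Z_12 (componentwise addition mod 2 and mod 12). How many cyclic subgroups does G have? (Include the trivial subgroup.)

12

Each element a generates a cyclic subgroup ⟨a⟩; distinct elements may generate the same one (a cyclic group of order d has φ(d) generators).
Cyclic subgroups by order — order 1: 1; order 2: 3; order 3: 1; order 4: 2; order 6: 3; order 12: 2.
Total: 12.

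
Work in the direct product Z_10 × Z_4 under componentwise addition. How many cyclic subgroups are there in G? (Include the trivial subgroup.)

Each element a generates a cyclic subgroup ⟨a⟩; distinct elements may generate the same one (a cyclic group of order d has φ(d) generators).
Cyclic subgroups by order — order 1: 1; order 2: 3; order 4: 2; order 5: 1; order 10: 3; order 20: 2.
Total: 12.

12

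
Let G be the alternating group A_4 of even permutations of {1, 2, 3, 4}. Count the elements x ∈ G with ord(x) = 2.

3

The elements of order 2 are: (1 2)(3 4), (1 3)(2 4), (1 4)(2 3).
That's 3.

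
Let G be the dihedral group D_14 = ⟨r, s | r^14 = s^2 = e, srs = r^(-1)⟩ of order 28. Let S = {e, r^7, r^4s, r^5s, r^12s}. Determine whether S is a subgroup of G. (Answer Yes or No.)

|S| = 5 does not divide |G| = 28, so by Lagrange S is not a subgroup.

No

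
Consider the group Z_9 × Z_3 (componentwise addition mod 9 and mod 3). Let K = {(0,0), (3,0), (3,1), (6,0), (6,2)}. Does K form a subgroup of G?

No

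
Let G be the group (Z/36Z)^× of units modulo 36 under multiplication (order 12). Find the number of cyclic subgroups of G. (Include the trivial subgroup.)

Each element a generates a cyclic subgroup ⟨a⟩; distinct elements may generate the same one (a cyclic group of order d has φ(d) generators).
Cyclic subgroups by order — order 1: 1; order 2: 3; order 3: 1; order 6: 3.
Total: 8.

8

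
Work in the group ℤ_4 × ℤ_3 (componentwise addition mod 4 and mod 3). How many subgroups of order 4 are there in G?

|G| = 12 and 4 | 12, so subgroups of order 4 are possible by Lagrange.
The subgroups of order 4 are: {(0,0), (1,0), (2,0), (3,0)}.
So G has 1 subgroup of order 4.

1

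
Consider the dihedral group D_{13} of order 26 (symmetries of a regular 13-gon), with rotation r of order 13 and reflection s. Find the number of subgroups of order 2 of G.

|G| = 26 and 2 | 26, so subgroups of order 2 are possible by Lagrange.
The subgroups of order 2 are: {e, r^10s}; {e, r^11s}; {e, r^12s}; {e, r^2s}; … (13 in all).
So G has 13 subgroups of order 2.

13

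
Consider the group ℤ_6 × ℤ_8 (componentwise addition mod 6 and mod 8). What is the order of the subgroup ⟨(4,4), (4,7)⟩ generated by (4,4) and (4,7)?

24

|⟨(4,4)⟩| = 6 and |⟨(4,7)⟩| = 24, so |H| is a multiple of lcm(6, 24) = 24 and divides |G| = 48.
Closing under the operation: H = {(0,0), (0,1), (0,2), (0,3), (0,4), (0,5), (0,6), (0,7), (2,0), (2,1), (2,2), (2,3), (2,4), (2,5), (2,6), (2,7), (4,0), (4,1), (4,2), (4,3), (4,4), (4,5), (4,6), (4,7)}, so |H| = 24.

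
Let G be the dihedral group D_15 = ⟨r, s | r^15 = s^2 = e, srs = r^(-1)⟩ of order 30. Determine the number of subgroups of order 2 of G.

15

|G| = 30 and 2 | 30, so subgroups of order 2 are possible by Lagrange.
The subgroups of order 2 are: {e, r^10s}; {e, r^11s}; {e, r^12s}; {e, r^13s}; … (15 in all).
So G has 15 subgroups of order 2.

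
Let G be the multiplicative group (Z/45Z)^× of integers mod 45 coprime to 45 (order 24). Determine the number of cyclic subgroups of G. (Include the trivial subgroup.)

12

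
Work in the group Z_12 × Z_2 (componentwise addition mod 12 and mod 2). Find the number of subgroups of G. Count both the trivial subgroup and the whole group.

16

|G| = 24, so by Lagrange every subgroup order divides 24. Divisors: 1, 2, 3, 4, 6, 8, 12, 24.
Subgroups by order — order 1: 1; order 2: 3; order 3: 1; order 4: 3; order 6: 3; order 8: 1; order 12: 3; order 24: 1.
Total: 1 + 3 + 1 + 3 + 3 + 1 + 3 + 1 = 16.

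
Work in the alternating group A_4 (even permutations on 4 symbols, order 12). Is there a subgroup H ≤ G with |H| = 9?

9 does not divide |G| = 12, so by Lagrange no subgroup of order 9 exists.

No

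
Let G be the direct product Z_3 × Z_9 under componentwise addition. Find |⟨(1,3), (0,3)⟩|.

|⟨(1,3)⟩| = 3 and |⟨(0,3)⟩| = 3, so |H| is a multiple of lcm(3, 3) = 3 and divides |G| = 27.
Closing under the operation: H = {(0,0), (0,3), (0,6), (1,0), (1,3), (1,6), (2,0), (2,3), (2,6)}, so |H| = 9.

9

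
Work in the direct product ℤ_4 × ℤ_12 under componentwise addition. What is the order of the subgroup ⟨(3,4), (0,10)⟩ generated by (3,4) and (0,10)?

|⟨(3,4)⟩| = 12 and |⟨(0,10)⟩| = 6, so |H| is a multiple of lcm(12, 6) = 12 and divides |G| = 48.
Closing under the operation: H = {(0,0), (0,2), (0,4), (0,6), (0,8), (0,10), (1,0), (1,2), (1,4), (1,6), (1,8), (1,10), (2,0), (2,2), (2,4), (2,6), (2,8), (2,10), (3,0), (3,2), (3,4), (3,6), (3,8), (3,10)}, so |H| = 24.

24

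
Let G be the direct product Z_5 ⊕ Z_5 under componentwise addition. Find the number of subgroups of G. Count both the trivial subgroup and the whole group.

8

|G| = 25, so by Lagrange every subgroup order divides 25. Divisors: 1, 5, 25.
Subgroups by order — order 1: 1; order 5: 6; order 25: 1.
Total: 1 + 6 + 1 = 8.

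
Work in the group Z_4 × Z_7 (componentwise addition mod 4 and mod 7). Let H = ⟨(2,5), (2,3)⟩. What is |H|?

|⟨(2,5)⟩| = 14 and |⟨(2,3)⟩| = 14, so |H| is a multiple of lcm(14, 14) = 14 and divides |G| = 28.
Closing under the operation: H = {(0,0), (0,1), (0,2), (0,3), (0,4), (0,5), (0,6), (2,0), (2,1), (2,2), (2,3), (2,4), (2,5), (2,6)}, so |H| = 14.

14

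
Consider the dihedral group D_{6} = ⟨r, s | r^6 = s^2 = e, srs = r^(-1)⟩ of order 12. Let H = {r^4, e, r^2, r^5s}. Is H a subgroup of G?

No

Closure fails: r^4 · r^5s = r^3s ∉ H. So H is not a subgroup.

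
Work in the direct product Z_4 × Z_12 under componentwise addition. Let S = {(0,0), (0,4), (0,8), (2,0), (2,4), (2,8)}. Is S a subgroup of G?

|S| = 6 divides |G| = 48, consistent with Lagrange.
S contains the identity, every element's inverse is in S, and S is closed under +: it is a subgroup.
In fact S = ⟨(2,4)⟩.

Yes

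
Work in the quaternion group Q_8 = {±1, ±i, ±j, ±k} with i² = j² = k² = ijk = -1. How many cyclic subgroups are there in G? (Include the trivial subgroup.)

5

A cyclic subgroup of order d is generated by each of its φ(d) elements of order d, so the cyclic subgroups of order d number (#elements of order d)/φ(d).
Cyclic subgroups by order — order 1: 1; order 2: 1; order 4: 3.
Total: 5.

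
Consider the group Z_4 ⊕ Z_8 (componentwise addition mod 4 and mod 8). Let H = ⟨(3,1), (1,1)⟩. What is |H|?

16

|⟨(3,1)⟩| = 8 and |⟨(1,1)⟩| = 8, so |H| is a multiple of lcm(8, 8) = 8 and divides |G| = 32.
Closing under the operation: H = {(0,0), (0,2), (0,4), (0,6), (1,1), (1,3), (1,5), (1,7), (2,0), (2,2), (2,4), (2,6), (3,1), (3,3), (3,5), (3,7)}, so |H| = 16.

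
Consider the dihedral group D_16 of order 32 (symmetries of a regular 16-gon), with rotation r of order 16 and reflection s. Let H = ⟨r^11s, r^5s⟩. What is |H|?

16

|⟨r^11s⟩| = 2 and |⟨r^5s⟩| = 2, so |H| is a multiple of lcm(2, 2) = 2 and divides |G| = 32.
Closing under the operation: H = {e, r^2, r^4, r^6, r^8, r^10, r^12, r^14, rs, r^3s, r^5s, r^7s, r^9s, r^11s, r^13s, r^15s}, so |H| = 16.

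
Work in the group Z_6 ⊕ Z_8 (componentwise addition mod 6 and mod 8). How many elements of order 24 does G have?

An element (a,b) has order lcm(ord(a), ord(b)); count pairs with lcm equal to 24.
Enumerating gives 16 such elements.

16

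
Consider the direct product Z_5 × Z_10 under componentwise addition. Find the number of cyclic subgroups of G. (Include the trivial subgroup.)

Group the elements of G by the cyclic subgroup they generate; each cyclic subgroup of order d accounts for φ(d) elements.
Cyclic subgroups by order — order 1: 1; order 2: 1; order 5: 6; order 10: 6.
Total: 14.

14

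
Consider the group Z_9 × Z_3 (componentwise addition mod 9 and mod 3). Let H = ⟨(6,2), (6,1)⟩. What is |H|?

|⟨(6,2)⟩| = 3 and |⟨(6,1)⟩| = 3, so |H| is a multiple of lcm(3, 3) = 3 and divides |G| = 27.
Closing under the operation: H = {(0,0), (0,1), (0,2), (3,0), (3,1), (3,2), (6,0), (6,1), (6,2)}, so |H| = 9.

9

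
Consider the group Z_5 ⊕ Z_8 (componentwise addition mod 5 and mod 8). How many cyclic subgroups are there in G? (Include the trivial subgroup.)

8

Group the elements of G by the cyclic subgroup they generate; each cyclic subgroup of order d accounts for φ(d) elements.
Cyclic subgroups by order — order 1: 1; order 2: 1; order 4: 1; order 5: 1; order 8: 1; order 10: 1; order 20: 1; order 40: 1.
Total: 8.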